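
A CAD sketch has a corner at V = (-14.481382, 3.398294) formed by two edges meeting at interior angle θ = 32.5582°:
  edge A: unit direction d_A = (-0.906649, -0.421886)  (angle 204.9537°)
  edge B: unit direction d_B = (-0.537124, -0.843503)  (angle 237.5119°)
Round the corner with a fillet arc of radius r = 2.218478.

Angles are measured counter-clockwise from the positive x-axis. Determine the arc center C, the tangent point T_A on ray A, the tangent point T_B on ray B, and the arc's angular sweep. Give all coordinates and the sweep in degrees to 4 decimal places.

center=(-20.4331,-1.8181) T_A=(-21.3691,0.1933) T_B=(-18.5619,-3.0097) sweep=147.4418

bisector direction at 221.2328° = (-0.752038,-0.659120)
center distance |VC| = r/sin(θ/2) = 2.218478/sin(16.2791°) = 7.914188
C = V + |VC|·bis = (-20.4331,-1.8181)
T_A = V + ((C−V)·d_A)·d_A = V + 7.5969·d_A = (-21.3691,0.1933)
T_B = V + ((C−V)·d_B)·d_B = V + 7.5969·d_B = (-18.5619,-3.0097)
sweep = 180° − θ = 147.4418°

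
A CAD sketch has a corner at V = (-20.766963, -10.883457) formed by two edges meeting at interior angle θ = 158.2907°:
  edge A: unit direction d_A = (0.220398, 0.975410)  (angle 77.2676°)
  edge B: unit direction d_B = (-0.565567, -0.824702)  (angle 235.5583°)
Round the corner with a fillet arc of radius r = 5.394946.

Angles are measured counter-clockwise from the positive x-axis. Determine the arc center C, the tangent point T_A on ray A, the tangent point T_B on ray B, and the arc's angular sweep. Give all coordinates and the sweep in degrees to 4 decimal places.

bisector direction at 156.4129° = (-0.916453,0.400142)
center distance |VC| = r/sin(θ/2) = 5.394946/sin(79.1453°) = 5.493230
C = V + |VC|·bis = (-25.8013,-8.6854)
T_A = V + ((C−V)·d_A)·d_A = V + 1.0345·d_A = (-20.5390,-9.8744)
T_B = V + ((C−V)·d_B)·d_B = V + 1.0345·d_B = (-21.3520,-11.7366)
sweep = 180° − θ = 21.7093°

center=(-25.8013,-8.6854) T_A=(-20.5390,-9.8744) T_B=(-21.3520,-11.7366) sweep=21.7093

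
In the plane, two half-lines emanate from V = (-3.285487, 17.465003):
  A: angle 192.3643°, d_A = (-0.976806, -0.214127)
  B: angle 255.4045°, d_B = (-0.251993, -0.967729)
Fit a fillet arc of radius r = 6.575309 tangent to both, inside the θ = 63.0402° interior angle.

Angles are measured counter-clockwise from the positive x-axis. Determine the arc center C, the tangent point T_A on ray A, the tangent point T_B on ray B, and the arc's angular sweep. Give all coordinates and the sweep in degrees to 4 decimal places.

center=(-12.3503,8.7464) T_A=(-13.7583,15.1692) T_B=(-5.9872,7.0895) sweep=116.9598

bisector direction at 223.8844° = (-0.720740,-0.693206)
center distance |VC| = r/sin(θ/2) = 6.575309/sin(31.5201°) = 12.577159
C = V + |VC|·bis = (-12.3503,8.7464)
T_A = V + ((C−V)·d_A)·d_A = V + 10.7215·d_A = (-13.7583,15.1692)
T_B = V + ((C−V)·d_B)·d_B = V + 10.7215·d_B = (-5.9872,7.0895)
sweep = 180° − θ = 116.9598°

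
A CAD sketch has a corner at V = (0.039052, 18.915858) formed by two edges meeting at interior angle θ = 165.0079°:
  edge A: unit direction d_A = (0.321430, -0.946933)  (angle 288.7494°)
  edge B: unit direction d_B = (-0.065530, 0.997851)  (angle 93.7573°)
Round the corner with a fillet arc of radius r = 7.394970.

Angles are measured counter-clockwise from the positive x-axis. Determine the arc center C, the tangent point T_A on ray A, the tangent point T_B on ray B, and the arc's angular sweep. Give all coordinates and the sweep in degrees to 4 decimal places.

center=(7.3544,20.3714) T_A=(0.3518,17.9944) T_B=(-0.0247,19.8868) sweep=14.9921

bisector direction at 11.2533° = (0.980774,0.195148)
center distance |VC| = r/sin(θ/2) = 7.394970/sin(82.5040°) = 7.458713
C = V + |VC|·bis = (7.3544,20.3714)
T_A = V + ((C−V)·d_A)·d_A = V + 0.9730·d_A = (0.3518,17.9944)
T_B = V + ((C−V)·d_B)·d_B = V + 0.9730·d_B = (-0.0247,19.8868)
sweep = 180° − θ = 14.9921°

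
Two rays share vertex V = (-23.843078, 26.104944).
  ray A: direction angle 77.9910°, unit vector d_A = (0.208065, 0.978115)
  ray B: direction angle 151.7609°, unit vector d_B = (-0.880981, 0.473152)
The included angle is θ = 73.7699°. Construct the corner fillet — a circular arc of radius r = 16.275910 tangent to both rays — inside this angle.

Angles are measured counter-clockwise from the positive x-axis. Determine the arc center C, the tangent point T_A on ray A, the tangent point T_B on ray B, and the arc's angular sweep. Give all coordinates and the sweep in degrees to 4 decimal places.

center=(-35.2500,50.7061) T_A=(-19.3303,47.3196) T_B=(-42.9510,36.3673) sweep=106.2301

bisector direction at 114.8759° = (-0.420655,0.907221)
center distance |VC| = r/sin(θ/2) = 16.275910/sin(36.8850°) = 27.117019
C = V + |VC|·bis = (-35.2500,50.7061)
T_A = V + ((C−V)·d_A)·d_A = V + 21.6893·d_A = (-19.3303,47.3196)
T_B = V + ((C−V)·d_B)·d_B = V + 21.6893·d_B = (-42.9510,36.3673)
sweep = 180° − θ = 106.2301°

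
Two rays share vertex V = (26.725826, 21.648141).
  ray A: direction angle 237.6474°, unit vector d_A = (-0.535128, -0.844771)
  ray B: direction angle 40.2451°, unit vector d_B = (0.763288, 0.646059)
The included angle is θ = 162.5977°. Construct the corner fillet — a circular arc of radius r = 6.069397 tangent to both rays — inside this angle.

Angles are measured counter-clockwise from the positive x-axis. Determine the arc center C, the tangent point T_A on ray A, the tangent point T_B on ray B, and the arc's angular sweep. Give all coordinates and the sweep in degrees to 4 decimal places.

bisector direction at 318.9463° = (0.754094,-0.656767)
center distance |VC| = r/sin(θ/2) = 6.069397/sin(81.2989°) = 6.140064
C = V + |VC|·bis = (31.3560,17.6156)
T_A = V + ((C−V)·d_A)·d_A = V + 0.9289·d_A = (26.2288,20.8635)
T_B = V + ((C−V)·d_B)·d_B = V + 0.9289·d_B = (27.4348,22.2482)
sweep = 180° − θ = 17.4023°

center=(31.3560,17.6156) T_A=(26.2288,20.8635) T_B=(27.4348,22.2482) sweep=17.4023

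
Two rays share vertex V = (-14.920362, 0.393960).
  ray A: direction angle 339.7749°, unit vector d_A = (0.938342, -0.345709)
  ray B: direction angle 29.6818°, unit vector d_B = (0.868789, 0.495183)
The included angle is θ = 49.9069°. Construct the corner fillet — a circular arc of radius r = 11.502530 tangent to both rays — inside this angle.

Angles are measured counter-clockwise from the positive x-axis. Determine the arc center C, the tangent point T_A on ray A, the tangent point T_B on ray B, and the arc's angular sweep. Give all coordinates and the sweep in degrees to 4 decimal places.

bisector direction at 4.7283° = (0.996597,0.082432)
center distance |VC| = r/sin(θ/2) = 11.502530/sin(24.9535°) = 27.264817
C = V + |VC|·bis = (12.2517,2.6414)
T_A = V + ((C−V)·d_A)·d_A = V + 24.7197·d_A = (8.2751,-8.1519)
T_B = V + ((C−V)·d_B)·d_B = V + 24.7197·d_B = (6.5558,12.6347)
sweep = 180° − θ = 130.0931°

center=(12.2517,2.6414) T_A=(8.2751,-8.1519) T_B=(6.5558,12.6347) sweep=130.0931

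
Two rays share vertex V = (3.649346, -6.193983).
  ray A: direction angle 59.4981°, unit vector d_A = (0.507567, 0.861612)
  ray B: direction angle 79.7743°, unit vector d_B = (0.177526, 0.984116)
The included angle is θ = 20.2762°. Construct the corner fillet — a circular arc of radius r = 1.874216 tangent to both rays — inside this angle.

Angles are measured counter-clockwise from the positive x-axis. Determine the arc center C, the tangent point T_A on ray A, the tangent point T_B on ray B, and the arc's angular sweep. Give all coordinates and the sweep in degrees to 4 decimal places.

center=(7.3545,3.7882) T_A=(8.9694,2.8369) T_B=(5.5101,4.1209) sweep=159.7238

bisector direction at 69.6362° = (0.347980,0.937502)
center distance |VC| = r/sin(θ/2) = 1.874216/sin(10.1381°) = 10.647663
C = V + |VC|·bis = (7.3545,3.7882)
T_A = V + ((C−V)·d_A)·d_A = V + 10.4814·d_A = (8.9694,2.8369)
T_B = V + ((C−V)·d_B)·d_B = V + 10.4814·d_B = (5.5101,4.1209)
sweep = 180° − θ = 159.7238°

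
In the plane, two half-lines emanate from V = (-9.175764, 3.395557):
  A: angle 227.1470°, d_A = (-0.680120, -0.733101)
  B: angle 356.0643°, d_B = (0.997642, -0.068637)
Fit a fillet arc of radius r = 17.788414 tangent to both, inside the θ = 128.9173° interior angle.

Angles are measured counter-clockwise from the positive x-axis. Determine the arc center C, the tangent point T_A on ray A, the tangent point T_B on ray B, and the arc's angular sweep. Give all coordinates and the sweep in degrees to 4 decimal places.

bisector direction at 291.6056° = (0.368216,-0.929740)
center distance |VC| = r/sin(θ/2) = 17.788414/sin(64.4587°) = 19.715083
C = V + |VC|·bis = (-1.9164,-14.9343)
T_A = V + ((C−V)·d_A)·d_A = V + 8.5004·d_A = (-14.9571,-2.8361)
T_B = V + ((C−V)·d_B)·d_B = V + 8.5004·d_B = (-0.6954,2.8121)
sweep = 180° − θ = 51.0827°

center=(-1.9164,-14.9343) T_A=(-14.9571,-2.8361) T_B=(-0.6954,2.8121) sweep=51.0827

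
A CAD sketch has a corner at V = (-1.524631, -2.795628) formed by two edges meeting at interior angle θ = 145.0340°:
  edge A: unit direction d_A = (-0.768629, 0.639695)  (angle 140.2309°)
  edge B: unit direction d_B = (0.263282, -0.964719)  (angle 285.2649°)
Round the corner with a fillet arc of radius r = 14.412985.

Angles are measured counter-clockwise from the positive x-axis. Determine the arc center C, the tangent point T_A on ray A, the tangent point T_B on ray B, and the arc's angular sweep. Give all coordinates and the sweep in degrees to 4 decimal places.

center=(-14.2339,-10.9698) T_A=(-5.0140,0.1084) T_B=(-0.3294,-7.1752) sweep=34.9660

bisector direction at 212.7479° = (-0.841059,-0.540944)
center distance |VC| = r/sin(θ/2) = 14.412985/sin(72.5170°) = 15.111022
C = V + |VC|·bis = (-14.2339,-10.9698)
T_A = V + ((C−V)·d_A)·d_A = V + 4.5397·d_A = (-5.0140,0.1084)
T_B = V + ((C−V)·d_B)·d_B = V + 4.5397·d_B = (-0.3294,-7.1752)
sweep = 180° − θ = 34.9660°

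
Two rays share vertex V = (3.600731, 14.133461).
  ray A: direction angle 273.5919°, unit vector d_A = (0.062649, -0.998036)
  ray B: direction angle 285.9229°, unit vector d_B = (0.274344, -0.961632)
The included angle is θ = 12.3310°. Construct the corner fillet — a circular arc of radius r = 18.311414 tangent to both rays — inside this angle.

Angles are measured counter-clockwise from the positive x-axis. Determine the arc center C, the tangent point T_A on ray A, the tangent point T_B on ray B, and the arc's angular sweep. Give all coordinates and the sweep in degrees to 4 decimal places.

center=(32.4959,-153.8964) T_A=(14.2204,-155.0436) T_B=(50.1047,-148.8727) sweep=167.6690

bisector direction at 279.7574° = (0.169477,-0.985534)
center distance |VC| = r/sin(θ/2) = 18.311414/sin(6.1655°) = 170.496195
C = V + |VC|·bis = (32.4959,-153.8964)
T_A = V + ((C−V)·d_A)·d_A = V + 169.5100·d_A = (14.2204,-155.0436)
T_B = V + ((C−V)·d_B)·d_B = V + 169.5100·d_B = (50.1047,-148.8727)
sweep = 180° − θ = 167.6690°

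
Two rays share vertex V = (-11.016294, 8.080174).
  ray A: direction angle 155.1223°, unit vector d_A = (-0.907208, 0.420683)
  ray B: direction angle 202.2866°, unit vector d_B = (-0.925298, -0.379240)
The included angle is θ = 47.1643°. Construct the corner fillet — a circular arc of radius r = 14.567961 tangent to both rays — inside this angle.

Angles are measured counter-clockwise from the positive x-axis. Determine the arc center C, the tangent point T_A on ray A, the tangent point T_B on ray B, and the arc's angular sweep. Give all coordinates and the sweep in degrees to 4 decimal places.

bisector direction at 178.7045° = (-0.999744,0.022610)
center distance |VC| = r/sin(θ/2) = 14.567961/sin(23.5821°) = 36.414119
C = V + |VC|·bis = (-47.4211,8.9035)
T_A = V + ((C−V)·d_A)·d_A = V + 33.3731·d_A = (-41.2926,22.1197)
T_B = V + ((C−V)·d_B)·d_B = V + 33.3731·d_B = (-41.8964,-4.5762)
sweep = 180° − θ = 132.8357°

center=(-47.4211,8.9035) T_A=(-41.2926,22.1197) T_B=(-41.8964,-4.5762) sweep=132.8357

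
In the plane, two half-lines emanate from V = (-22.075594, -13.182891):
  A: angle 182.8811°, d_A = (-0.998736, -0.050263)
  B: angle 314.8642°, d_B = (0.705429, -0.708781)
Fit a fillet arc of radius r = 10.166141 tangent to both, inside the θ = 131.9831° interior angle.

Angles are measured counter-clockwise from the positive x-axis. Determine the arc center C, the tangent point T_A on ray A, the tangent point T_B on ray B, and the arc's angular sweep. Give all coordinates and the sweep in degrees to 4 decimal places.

center=(-26.0869,-23.5638) T_A=(-26.5979,-13.4105) T_B=(-18.8814,-16.3923) sweep=48.0169

bisector direction at 248.8726° = (-0.360442,-0.932782)
center distance |VC| = r/sin(θ/2) = 10.166141/sin(65.9916°) = 11.128958
C = V + |VC|·bis = (-26.0869,-23.5638)
T_A = V + ((C−V)·d_A)·d_A = V + 4.5281·d_A = (-26.5979,-13.4105)
T_B = V + ((C−V)·d_B)·d_B = V + 4.5281·d_B = (-18.8814,-16.3923)
sweep = 180° − θ = 48.0169°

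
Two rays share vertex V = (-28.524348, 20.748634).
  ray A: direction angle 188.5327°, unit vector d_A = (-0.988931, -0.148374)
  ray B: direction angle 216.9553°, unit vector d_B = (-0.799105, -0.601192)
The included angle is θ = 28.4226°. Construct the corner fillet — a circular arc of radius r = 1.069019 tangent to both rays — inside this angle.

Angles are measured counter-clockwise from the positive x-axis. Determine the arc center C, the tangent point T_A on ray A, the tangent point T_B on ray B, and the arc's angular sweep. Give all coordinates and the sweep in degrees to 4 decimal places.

bisector direction at 202.7440° = (-0.922241,-0.386614)
center distance |VC| = r/sin(θ/2) = 1.069019/sin(14.2113°) = 4.354481
C = V + |VC|·bis = (-32.5402,19.0651)
T_A = V + ((C−V)·d_A)·d_A = V + 4.2212·d_A = (-32.6988,20.1223)
T_B = V + ((C−V)·d_B)·d_B = V + 4.2212·d_B = (-31.8975,18.2109)
sweep = 180° − θ = 151.5774°

center=(-32.5402,19.0651) T_A=(-32.6988,20.1223) T_B=(-31.8975,18.2109) sweep=151.5774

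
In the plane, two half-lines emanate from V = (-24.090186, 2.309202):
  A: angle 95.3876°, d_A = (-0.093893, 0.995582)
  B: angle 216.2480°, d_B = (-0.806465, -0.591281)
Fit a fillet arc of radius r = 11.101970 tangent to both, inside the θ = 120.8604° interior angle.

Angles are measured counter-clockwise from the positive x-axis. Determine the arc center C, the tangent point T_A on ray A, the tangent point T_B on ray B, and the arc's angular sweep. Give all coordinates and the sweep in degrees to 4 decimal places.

bisector direction at 155.8178° = (-0.912247,0.409640)
center distance |VC| = r/sin(θ/2) = 11.101970/sin(60.4302°) = 12.764477
C = V + |VC|·bis = (-35.7345,7.5380)
T_A = V + ((C−V)·d_A)·d_A = V + 6.2991·d_A = (-24.6816,8.5804)
T_B = V + ((C−V)·d_B)·d_B = V + 6.2991·d_B = (-29.1702,-1.4153)
sweep = 180° − θ = 59.1396°

center=(-35.7345,7.5380) T_A=(-24.6816,8.5804) T_B=(-29.1702,-1.4153) sweep=59.1396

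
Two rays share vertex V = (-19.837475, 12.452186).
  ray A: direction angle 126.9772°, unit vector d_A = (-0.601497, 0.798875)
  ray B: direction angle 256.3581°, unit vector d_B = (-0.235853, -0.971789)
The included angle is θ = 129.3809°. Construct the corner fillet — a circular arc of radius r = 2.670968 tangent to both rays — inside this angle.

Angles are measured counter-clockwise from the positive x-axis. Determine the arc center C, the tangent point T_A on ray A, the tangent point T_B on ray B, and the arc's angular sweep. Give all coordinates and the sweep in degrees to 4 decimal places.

bisector direction at 191.6676° = (-0.979337,-0.202234)
center distance |VC| = r/sin(θ/2) = 2.670968/sin(64.6904°) = 2.954574
C = V + |VC|·bis = (-22.7310,11.8547)
T_A = V + ((C−V)·d_A)·d_A = V + 1.2631·d_A = (-20.5972,13.4612)
T_B = V + ((C−V)·d_B)·d_B = V + 1.2631·d_B = (-20.1354,11.2247)
sweep = 180° − θ = 50.6191°

center=(-22.7310,11.8547) T_A=(-20.5972,13.4612) T_B=(-20.1354,11.2247) sweep=50.6191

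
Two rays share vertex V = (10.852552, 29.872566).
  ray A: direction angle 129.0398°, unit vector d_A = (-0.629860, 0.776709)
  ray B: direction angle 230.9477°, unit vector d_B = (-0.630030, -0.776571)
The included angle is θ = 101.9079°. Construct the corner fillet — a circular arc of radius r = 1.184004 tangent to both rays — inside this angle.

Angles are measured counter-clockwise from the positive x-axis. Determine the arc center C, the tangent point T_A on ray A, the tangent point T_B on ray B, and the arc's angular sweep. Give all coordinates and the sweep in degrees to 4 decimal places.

center=(9.3280,29.8727) T_A=(10.2477,30.6185) T_B=(10.2475,29.1268) sweep=78.0921

bisector direction at 179.9938° = (-1.000000,0.000109)
center distance |VC| = r/sin(θ/2) = 1.184004/sin(50.9539°) = 1.524521
C = V + |VC|·bis = (9.3280,29.8727)
T_A = V + ((C−V)·d_A)·d_A = V + 0.9604·d_A = (10.2477,30.6185)
T_B = V + ((C−V)·d_B)·d_B = V + 0.9604·d_B = (10.2475,29.1268)
sweep = 180° − θ = 78.0921°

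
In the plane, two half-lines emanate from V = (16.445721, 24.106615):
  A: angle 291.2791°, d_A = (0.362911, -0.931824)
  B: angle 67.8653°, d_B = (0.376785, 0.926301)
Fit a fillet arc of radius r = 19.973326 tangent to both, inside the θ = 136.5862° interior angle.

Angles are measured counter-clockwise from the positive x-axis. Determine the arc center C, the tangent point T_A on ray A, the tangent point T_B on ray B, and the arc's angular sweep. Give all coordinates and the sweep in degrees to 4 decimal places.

bisector direction at 359.5722° = (0.999972,-0.007466)
center distance |VC| = r/sin(θ/2) = 19.973326/sin(68.2931°) = 21.497775
C = V + |VC|·bis = (37.9429,23.9461)
T_A = V + ((C−V)·d_A)·d_A = V + 7.9511·d_A = (19.3313,16.6976)
T_B = V + ((C−V)·d_B)·d_B = V + 7.9511·d_B = (19.4416,31.4718)
sweep = 180° − θ = 43.4138°

center=(37.9429,23.9461) T_A=(19.3313,16.6976) T_B=(19.4416,31.4718) sweep=43.4138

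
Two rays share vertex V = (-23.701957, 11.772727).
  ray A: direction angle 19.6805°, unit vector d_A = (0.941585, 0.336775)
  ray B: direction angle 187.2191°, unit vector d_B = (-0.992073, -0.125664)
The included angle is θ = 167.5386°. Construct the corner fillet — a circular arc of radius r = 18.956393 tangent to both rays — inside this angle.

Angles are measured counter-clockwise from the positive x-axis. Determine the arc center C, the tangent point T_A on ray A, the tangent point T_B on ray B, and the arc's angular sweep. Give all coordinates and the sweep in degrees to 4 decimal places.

bisector direction at 103.4498° = (-0.232593,0.972574)
center distance |VC| = r/sin(θ/2) = 18.956393/sin(83.7693°) = 19.069035
C = V + |VC|·bis = (-28.1373,30.3188)
T_A = V + ((C−V)·d_A)·d_A = V + 2.0696·d_A = (-21.7533,12.4697)
T_B = V + ((C−V)·d_B)·d_B = V + 2.0696·d_B = (-25.7552,11.5127)
sweep = 180° − θ = 12.4614°

center=(-28.1373,30.3188) T_A=(-21.7533,12.4697) T_B=(-25.7552,11.5127) sweep=12.4614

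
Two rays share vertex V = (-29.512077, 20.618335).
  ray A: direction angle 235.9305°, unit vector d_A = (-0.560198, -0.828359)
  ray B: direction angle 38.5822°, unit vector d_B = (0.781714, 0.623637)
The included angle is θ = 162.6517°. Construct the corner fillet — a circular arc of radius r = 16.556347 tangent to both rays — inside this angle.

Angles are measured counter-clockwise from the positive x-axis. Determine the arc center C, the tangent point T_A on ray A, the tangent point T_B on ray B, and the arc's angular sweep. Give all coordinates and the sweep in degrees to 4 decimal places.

bisector direction at 317.2564° = (0.734398,-0.678719)
center distance |VC| = r/sin(θ/2) = 16.556347/sin(81.3259°) = 16.747909
C = V + |VC|·bis = (-17.2125,9.2512)
T_A = V + ((C−V)·d_A)·d_A = V + 2.5258·d_A = (-30.9270,18.5260)
T_B = V + ((C−V)·d_B)·d_B = V + 2.5258·d_B = (-27.5376,22.1935)
sweep = 180° − θ = 17.3483°

center=(-17.2125,9.2512) T_A=(-30.9270,18.5260) T_B=(-27.5376,22.1935) sweep=17.3483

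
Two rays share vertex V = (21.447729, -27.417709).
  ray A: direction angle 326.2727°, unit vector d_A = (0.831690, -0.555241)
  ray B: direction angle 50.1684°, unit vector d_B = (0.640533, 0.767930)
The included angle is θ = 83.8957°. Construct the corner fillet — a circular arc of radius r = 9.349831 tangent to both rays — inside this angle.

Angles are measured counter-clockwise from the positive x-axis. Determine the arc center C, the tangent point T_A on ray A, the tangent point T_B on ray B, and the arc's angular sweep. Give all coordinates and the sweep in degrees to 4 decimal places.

center=(35.2913,-25.4178) T_A=(30.0999,-33.1939) T_B=(28.1112,-19.4289) sweep=96.1043

bisector direction at 8.2206° = (0.989725,0.142984)
center distance |VC| = r/sin(θ/2) = 9.349831/sin(41.9479°) = 13.987248
C = V + |VC|·bis = (35.2913,-25.4178)
T_A = V + ((C−V)·d_A)·d_A = V + 10.4031·d_A = (30.0999,-33.1939)
T_B = V + ((C−V)·d_B)·d_B = V + 10.4031·d_B = (28.1112,-19.4289)
sweep = 180° − θ = 96.1043°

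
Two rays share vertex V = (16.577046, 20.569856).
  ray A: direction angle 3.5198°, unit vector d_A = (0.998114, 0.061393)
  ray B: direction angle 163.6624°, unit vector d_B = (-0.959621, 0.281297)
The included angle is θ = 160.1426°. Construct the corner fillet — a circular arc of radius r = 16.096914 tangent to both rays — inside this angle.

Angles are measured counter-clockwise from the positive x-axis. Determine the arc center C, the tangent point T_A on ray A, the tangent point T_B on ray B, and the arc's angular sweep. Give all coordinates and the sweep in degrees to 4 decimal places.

bisector direction at 83.5911° = (0.111623,0.993751)
center distance |VC| = r/sin(θ/2) = 16.096914/sin(80.0713°) = 16.341662
C = V + |VC|·bis = (18.4012,36.8094)
T_A = V + ((C−V)·d_A)·d_A = V + 2.8177·d_A = (19.3894,20.7428)
T_B = V + ((C−V)·d_B)·d_B = V + 2.8177·d_B = (13.8732,21.3625)
sweep = 180° − θ = 19.8574°

center=(18.4012,36.8094) T_A=(19.3894,20.7428) T_B=(13.8732,21.3625) sweep=19.8574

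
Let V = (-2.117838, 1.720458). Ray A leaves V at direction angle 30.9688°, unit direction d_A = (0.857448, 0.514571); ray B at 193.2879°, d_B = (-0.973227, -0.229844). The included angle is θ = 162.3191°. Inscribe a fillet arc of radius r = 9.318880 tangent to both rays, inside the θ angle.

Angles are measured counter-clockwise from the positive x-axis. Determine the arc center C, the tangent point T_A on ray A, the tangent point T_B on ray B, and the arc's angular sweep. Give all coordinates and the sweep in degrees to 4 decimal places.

center=(-5.6703,10.4567) T_A=(-0.8751,2.4663) T_B=(-3.5284,1.3873) sweep=17.6809

bisector direction at 112.1283° = (-0.376683,0.926342)
center distance |VC| = r/sin(θ/2) = 9.318880/sin(81.1595°) = 9.430918
C = V + |VC|·bis = (-5.6703,10.4567)
T_A = V + ((C−V)·d_A)·d_A = V + 1.4494·d_A = (-0.8751,2.4663)
T_B = V + ((C−V)·d_B)·d_B = V + 1.4494·d_B = (-3.5284,1.3873)
sweep = 180° − θ = 17.6809°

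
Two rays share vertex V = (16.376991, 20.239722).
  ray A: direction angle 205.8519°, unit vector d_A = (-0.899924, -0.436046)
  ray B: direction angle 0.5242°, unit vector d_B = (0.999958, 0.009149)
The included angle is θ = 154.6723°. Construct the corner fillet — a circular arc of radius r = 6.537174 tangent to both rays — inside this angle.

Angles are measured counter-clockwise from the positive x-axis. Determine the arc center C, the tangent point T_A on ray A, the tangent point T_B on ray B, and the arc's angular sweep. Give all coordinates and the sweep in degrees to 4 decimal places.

center=(17.9056,13.7163) T_A=(15.0551,19.5992) T_B=(17.8458,20.2532) sweep=25.3277

bisector direction at 283.1881° = (0.228148,-0.973627)
center distance |VC| = r/sin(θ/2) = 6.537174/sin(77.3362°) = 6.700169
C = V + |VC|·bis = (17.9056,13.7163)
T_A = V + ((C−V)·d_A)·d_A = V + 1.4689·d_A = (15.0551,19.5992)
T_B = V + ((C−V)·d_B)·d_B = V + 1.4689·d_B = (17.8458,20.2532)
sweep = 180° − θ = 25.3277°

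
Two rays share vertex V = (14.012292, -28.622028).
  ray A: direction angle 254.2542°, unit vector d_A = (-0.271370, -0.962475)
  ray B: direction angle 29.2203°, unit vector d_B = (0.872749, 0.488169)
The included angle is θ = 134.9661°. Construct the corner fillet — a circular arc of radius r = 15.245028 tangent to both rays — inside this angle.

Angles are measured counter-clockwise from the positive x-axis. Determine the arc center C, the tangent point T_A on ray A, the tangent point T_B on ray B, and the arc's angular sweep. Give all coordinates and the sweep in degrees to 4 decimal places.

center=(26.9702,-38.8419) T_A=(12.2972,-34.7049) T_B=(19.5281,-25.5368) sweep=45.0339

bisector direction at 321.7373° = (0.785179,-0.619269)
center distance |VC| = r/sin(θ/2) = 15.245028/sin(67.4831°) = 16.503122
C = V + |VC|·bis = (26.9702,-38.8419)
T_A = V + ((C−V)·d_A)·d_A = V + 6.3200·d_A = (12.2972,-34.7049)
T_B = V + ((C−V)·d_B)·d_B = V + 6.3200·d_B = (19.5281,-25.5368)
sweep = 180° − θ = 45.0339°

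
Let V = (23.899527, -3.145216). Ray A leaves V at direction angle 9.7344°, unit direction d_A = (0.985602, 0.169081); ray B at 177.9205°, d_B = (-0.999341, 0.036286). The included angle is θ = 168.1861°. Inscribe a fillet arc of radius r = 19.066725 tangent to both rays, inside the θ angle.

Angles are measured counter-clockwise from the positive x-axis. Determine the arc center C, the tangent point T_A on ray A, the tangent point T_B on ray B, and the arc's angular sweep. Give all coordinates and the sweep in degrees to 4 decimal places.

bisector direction at 93.8275° = (-0.066752,0.997770)
center distance |VC| = r/sin(θ/2) = 19.066725/sin(84.0931°) = 19.168503
C = V + |VC|·bis = (22.6200,15.9805)
T_A = V + ((C−V)·d_A)·d_A = V + 1.9727·d_A = (25.8438,-2.8117)
T_B = V + ((C−V)·d_B)·d_B = V + 1.9727·d_B = (21.9281,-3.0736)
sweep = 180° − θ = 11.8139°

center=(22.6200,15.9805) T_A=(25.8438,-2.8117) T_B=(21.9281,-3.0736) sweep=11.8139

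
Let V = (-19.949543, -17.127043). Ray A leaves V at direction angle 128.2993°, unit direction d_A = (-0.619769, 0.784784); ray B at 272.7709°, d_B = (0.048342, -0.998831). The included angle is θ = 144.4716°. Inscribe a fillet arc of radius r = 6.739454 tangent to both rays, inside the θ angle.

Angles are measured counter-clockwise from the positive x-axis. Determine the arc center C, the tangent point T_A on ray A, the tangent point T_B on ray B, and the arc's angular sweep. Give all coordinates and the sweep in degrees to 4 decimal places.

center=(-26.5767,-19.6095) T_A=(-21.2877,-15.4326) T_B=(-19.8452,-19.2837) sweep=35.5284

bisector direction at 200.5351° = (-0.936457,-0.350781)
center distance |VC| = r/sin(θ/2) = 6.739454/sin(72.2358°) = 7.076878
C = V + |VC|·bis = (-26.5767,-19.6095)
T_A = V + ((C−V)·d_A)·d_A = V + 2.1592·d_A = (-21.2877,-15.4326)
T_B = V + ((C−V)·d_B)·d_B = V + 2.1592·d_B = (-19.8452,-19.2837)
sweep = 180° − θ = 35.5284°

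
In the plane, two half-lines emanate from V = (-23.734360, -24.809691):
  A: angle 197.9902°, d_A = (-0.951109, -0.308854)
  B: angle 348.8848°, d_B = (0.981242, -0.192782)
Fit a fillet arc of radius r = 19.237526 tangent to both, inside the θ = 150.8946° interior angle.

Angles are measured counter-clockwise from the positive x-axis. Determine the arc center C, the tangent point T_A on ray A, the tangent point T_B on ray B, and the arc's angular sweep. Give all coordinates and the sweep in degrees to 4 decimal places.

bisector direction at 273.4375° = (0.059960,-0.998201)
center distance |VC| = r/sin(θ/2) = 19.237526/sin(75.4473°) = 19.875183
C = V + |VC|·bis = (-22.5426,-44.6491)
T_A = V + ((C−V)·d_A)·d_A = V + 4.9940·d_A = (-28.4842,-26.3521)
T_B = V + ((C−V)·d_B)·d_B = V + 4.9940·d_B = (-18.8340,-25.7725)
sweep = 180° − θ = 29.1054°

center=(-22.5426,-44.6491) T_A=(-28.4842,-26.3521) T_B=(-18.8340,-25.7725) sweep=29.1054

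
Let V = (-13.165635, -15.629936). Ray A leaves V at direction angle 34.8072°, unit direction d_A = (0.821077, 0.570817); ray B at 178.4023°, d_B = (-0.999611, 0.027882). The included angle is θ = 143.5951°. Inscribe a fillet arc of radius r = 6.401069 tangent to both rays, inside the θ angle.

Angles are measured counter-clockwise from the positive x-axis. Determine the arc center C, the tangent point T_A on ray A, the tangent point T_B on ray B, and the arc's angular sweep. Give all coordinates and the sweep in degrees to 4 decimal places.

bisector direction at 106.6048° = (-0.285768,0.958299)
center distance |VC| = r/sin(θ/2) = 6.401069/sin(71.7976°) = 6.738260
C = V + |VC|·bis = (-15.0912,-9.1727)
T_A = V + ((C−V)·d_A)·d_A = V + 2.1049·d_A = (-11.4374,-14.4284)
T_B = V + ((C−V)·d_B)·d_B = V + 2.1049·d_B = (-15.2697,-15.5712)
sweep = 180° − θ = 36.4049°

center=(-15.0912,-9.1727) T_A=(-11.4374,-14.4284) T_B=(-15.2697,-15.5712) sweep=36.4049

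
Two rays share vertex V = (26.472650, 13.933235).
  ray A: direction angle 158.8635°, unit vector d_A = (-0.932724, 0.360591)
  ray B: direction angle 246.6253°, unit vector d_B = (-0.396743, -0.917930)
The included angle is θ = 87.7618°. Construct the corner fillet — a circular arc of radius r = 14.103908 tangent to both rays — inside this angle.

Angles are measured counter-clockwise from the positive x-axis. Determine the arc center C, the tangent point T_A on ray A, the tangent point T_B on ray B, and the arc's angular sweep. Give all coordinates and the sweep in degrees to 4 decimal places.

center=(7.7077,6.0666) T_A=(12.7934,19.2216) T_B=(20.6541,0.4710) sweep=92.2382

bisector direction at 202.7444° = (-0.922239,-0.386621)
center distance |VC| = r/sin(θ/2) = 14.103908/sin(43.8809°) = 20.347215
C = V + |VC|·bis = (7.7077,6.0666)
T_A = V + ((C−V)·d_A)·d_A = V + 14.6659·d_A = (12.7934,19.2216)
T_B = V + ((C−V)·d_B)·d_B = V + 14.6659·d_B = (20.6541,0.4710)
sweep = 180° − θ = 92.2382°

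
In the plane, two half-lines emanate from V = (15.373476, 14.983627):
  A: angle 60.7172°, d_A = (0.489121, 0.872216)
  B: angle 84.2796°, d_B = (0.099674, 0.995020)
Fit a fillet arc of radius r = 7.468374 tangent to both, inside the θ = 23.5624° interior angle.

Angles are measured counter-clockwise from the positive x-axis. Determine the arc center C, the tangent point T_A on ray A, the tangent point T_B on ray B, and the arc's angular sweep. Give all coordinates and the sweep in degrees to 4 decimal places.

center=(26.3738,49.8687) T_A=(32.8878,46.2158) T_B=(18.9426,50.6131) sweep=156.4376

bisector direction at 72.4984° = (0.300732,0.953709)
center distance |VC| = r/sin(θ/2) = 7.468374/sin(11.7812°) = 36.578324
C = V + |VC|·bis = (26.3738,49.8687)
T_A = V + ((C−V)·d_A)·d_A = V + 35.8078·d_A = (32.8878,46.2158)
T_B = V + ((C−V)·d_B)·d_B = V + 35.8078·d_B = (18.9426,50.6131)
sweep = 180° − θ = 156.4376°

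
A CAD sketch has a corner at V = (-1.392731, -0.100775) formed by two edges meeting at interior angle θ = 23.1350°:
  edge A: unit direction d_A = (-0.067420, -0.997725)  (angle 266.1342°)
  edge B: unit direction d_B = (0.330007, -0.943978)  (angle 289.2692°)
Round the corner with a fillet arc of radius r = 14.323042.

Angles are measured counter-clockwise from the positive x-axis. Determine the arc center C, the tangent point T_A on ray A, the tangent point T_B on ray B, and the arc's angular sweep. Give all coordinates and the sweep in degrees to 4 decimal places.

center=(8.1798,-70.8851) T_A=(-6.1106,-69.9195) T_B=(21.7005,-66.1584) sweep=156.8650

bisector direction at 277.7017° = (0.134016,-0.990979)
center distance |VC| = r/sin(θ/2) = 14.323042/sin(11.5675°) = 71.428695
C = V + |VC|·bis = (8.1798,-70.8851)
T_A = V + ((C−V)·d_A)·d_A = V + 69.9779·d_A = (-6.1106,-69.9195)
T_B = V + ((C−V)·d_B)·d_B = V + 69.9779·d_B = (21.7005,-66.1584)
sweep = 180° − θ = 156.8650°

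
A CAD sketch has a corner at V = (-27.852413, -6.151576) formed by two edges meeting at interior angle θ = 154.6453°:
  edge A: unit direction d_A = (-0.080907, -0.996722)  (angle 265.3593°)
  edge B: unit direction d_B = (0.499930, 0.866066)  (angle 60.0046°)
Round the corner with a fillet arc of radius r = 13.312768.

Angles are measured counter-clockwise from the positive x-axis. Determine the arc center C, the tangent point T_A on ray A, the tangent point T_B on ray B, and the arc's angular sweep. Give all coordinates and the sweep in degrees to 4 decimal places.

center=(-14.8256,-10.2135) T_A=(-28.0947,-9.1364) T_B=(-26.3553,-3.5580) sweep=25.3547

bisector direction at 342.6819° = (0.954667,-0.297676)
center distance |VC| = r/sin(θ/2) = 13.312768/sin(77.3226°) = 13.645425
C = V + |VC|·bis = (-14.8256,-10.2135)
T_A = V + ((C−V)·d_A)·d_A = V + 2.9946·d_A = (-28.0947,-9.1364)
T_B = V + ((C−V)·d_B)·d_B = V + 2.9946·d_B = (-26.3553,-3.5580)
sweep = 180° − θ = 25.3547°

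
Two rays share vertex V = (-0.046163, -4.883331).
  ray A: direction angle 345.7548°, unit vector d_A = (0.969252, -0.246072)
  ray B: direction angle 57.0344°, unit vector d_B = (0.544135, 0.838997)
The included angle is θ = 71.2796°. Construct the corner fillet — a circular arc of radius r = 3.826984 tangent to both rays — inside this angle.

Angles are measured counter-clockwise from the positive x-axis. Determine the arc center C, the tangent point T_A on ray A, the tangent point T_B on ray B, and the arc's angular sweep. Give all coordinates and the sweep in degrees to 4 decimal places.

bisector direction at 21.3946° = (0.931090,0.364789)
center distance |VC| = r/sin(θ/2) = 3.826984/sin(35.6398°) = 6.567814
C = V + |VC|·bis = (6.0691,-2.4875)
T_A = V + ((C−V)·d_A)·d_A = V + 5.3376·d_A = (5.1274,-6.1968)
T_B = V + ((C−V)·d_B)·d_B = V + 5.3376·d_B = (2.8582,-0.4051)
sweep = 180° − θ = 108.7204°

center=(6.0691,-2.4875) T_A=(5.1274,-6.1968) T_B=(2.8582,-0.4051) sweep=108.7204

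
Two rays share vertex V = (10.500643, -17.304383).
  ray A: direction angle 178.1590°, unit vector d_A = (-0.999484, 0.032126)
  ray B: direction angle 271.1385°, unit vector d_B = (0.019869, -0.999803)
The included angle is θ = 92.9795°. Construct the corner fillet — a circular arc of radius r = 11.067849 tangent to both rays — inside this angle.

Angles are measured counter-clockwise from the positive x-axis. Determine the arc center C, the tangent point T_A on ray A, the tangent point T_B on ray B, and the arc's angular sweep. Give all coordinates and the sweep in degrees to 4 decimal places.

center=(-0.3563,-28.0290) T_A=(-0.0007,-16.9668) T_B=(10.7094,-27.8091) sweep=87.0205

bisector direction at 224.6488° = (-0.711428,-0.702759)
center distance |VC| = r/sin(θ/2) = 11.067849/sin(46.4898°) = 15.260711
C = V + |VC|·bis = (-0.3563,-28.0290)
T_A = V + ((C−V)·d_A)·d_A = V + 10.5068·d_A = (-0.0007,-16.9668)
T_B = V + ((C−V)·d_B)·d_B = V + 10.5068·d_B = (10.7094,-27.8091)
sweep = 180° − θ = 87.0205°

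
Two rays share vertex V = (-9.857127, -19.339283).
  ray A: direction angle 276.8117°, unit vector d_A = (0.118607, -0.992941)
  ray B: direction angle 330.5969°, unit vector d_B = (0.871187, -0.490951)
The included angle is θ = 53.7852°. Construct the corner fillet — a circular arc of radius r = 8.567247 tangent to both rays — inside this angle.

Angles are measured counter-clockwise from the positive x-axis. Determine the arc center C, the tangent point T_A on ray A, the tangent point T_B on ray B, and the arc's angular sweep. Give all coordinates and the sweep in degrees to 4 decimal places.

bisector direction at 303.7043° = (0.554907,-0.831912)
center distance |VC| = r/sin(θ/2) = 8.567247/sin(26.8926°) = 18.940697
C = V + |VC|·bis = (0.6532,-35.0963)
T_A = V + ((C−V)·d_A)·d_A = V + 16.8924·d_A = (-7.8536,-36.1124)
T_B = V + ((C−V)·d_B)·d_B = V + 16.8924·d_B = (4.8593,-27.6326)
sweep = 180° − θ = 126.2148°

center=(0.6532,-35.0963) T_A=(-7.8536,-36.1124) T_B=(4.8593,-27.6326) sweep=126.2148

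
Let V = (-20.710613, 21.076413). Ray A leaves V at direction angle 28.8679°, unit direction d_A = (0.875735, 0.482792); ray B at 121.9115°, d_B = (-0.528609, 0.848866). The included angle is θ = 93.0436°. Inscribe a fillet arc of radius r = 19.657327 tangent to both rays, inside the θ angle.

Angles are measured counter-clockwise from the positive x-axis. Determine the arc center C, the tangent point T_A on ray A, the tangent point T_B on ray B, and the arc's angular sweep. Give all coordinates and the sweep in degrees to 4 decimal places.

bisector direction at 75.3897° = (0.252243,0.967664)
center distance |VC| = r/sin(θ/2) = 19.657327/sin(46.5218°) = 27.089782
C = V + |VC|·bis = (-13.8774,47.2902)
T_A = V + ((C−V)·d_A)·d_A = V + 18.6399·d_A = (-4.3870,30.0756)
T_B = V + ((C−V)·d_B)·d_B = V + 18.6399·d_B = (-30.5638,36.8992)
sweep = 180° − θ = 86.9564°

center=(-13.8774,47.2902) T_A=(-4.3870,30.0756) T_B=(-30.5638,36.8992) sweep=86.9564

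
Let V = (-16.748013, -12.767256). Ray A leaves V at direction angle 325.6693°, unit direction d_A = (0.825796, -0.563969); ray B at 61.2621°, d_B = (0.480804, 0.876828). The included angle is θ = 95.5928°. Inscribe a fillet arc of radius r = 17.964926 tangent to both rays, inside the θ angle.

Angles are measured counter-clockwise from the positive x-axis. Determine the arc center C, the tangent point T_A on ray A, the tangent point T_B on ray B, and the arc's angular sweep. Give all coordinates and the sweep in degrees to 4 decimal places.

center=(6.8372,-7.1199) T_A=(-3.2944,-21.9552) T_B=(-8.9149,1.5177) sweep=84.4072

bisector direction at 13.4657° = (0.972509,0.232863)
center distance |VC| = r/sin(θ/2) = 17.964926/sin(47.7964°) = 24.251941
C = V + |VC|·bis = (6.8372,-7.1199)
T_A = V + ((C−V)·d_A)·d_A = V + 16.2917·d_A = (-3.2944,-21.9552)
T_B = V + ((C−V)·d_B)·d_B = V + 16.2917·d_B = (-8.9149,1.5177)
sweep = 180° − θ = 84.4072°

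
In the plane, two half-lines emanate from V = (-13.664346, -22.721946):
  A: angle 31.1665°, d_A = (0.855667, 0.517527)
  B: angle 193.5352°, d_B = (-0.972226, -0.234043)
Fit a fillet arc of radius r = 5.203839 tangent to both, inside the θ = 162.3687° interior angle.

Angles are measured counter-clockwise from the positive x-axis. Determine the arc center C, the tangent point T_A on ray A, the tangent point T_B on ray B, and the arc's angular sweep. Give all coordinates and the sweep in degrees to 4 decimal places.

bisector direction at 112.3508° = (-0.380277,0.924873)
center distance |VC| = r/sin(θ/2) = 5.203839/sin(81.1843°) = 5.266049
C = V + |VC|·bis = (-15.6669,-17.8515)
T_A = V + ((C−V)·d_A)·d_A = V + 0.8071·d_A = (-12.9738,-22.3043)
T_B = V + ((C−V)·d_B)·d_B = V + 0.8071·d_B = (-14.4490,-22.9108)
sweep = 180° − θ = 17.6313°

center=(-15.6669,-17.8515) T_A=(-12.9738,-22.3043) T_B=(-14.4490,-22.9108) sweep=17.6313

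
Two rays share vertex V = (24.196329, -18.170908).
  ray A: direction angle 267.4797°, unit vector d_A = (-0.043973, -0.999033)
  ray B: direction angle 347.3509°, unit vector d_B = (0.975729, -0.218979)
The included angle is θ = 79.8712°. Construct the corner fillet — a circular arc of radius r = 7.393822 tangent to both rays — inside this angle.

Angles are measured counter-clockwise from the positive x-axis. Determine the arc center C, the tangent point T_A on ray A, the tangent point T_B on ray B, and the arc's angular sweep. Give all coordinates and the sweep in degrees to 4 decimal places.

bisector direction at 307.4153° = (0.607588,-0.794252)
center distance |VC| = r/sin(θ/2) = 7.393822/sin(39.9356°) = 11.518181
C = V + |VC|·bis = (31.1946,-27.3193)
T_A = V + ((C−V)·d_A)·d_A = V + 8.8318·d_A = (23.8080,-26.9941)
T_B = V + ((C−V)·d_B)·d_B = V + 8.8318·d_B = (32.8137,-20.1049)
sweep = 180° − θ = 100.1288°

center=(31.1946,-27.3193) T_A=(23.8080,-26.9941) T_B=(32.8137,-20.1049) sweep=100.1288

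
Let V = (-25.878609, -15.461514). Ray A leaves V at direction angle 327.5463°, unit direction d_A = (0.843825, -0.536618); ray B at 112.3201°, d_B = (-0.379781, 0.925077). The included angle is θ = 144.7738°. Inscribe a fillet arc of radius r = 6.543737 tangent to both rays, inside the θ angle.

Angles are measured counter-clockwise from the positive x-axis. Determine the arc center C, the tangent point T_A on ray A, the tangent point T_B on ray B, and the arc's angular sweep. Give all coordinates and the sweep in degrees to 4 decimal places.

bisector direction at 39.9332° = (0.766793,0.641894)
center distance |VC| = r/sin(θ/2) = 6.543737/sin(72.3869°) = 6.865585
C = V + |VC|·bis = (-20.6141,-11.0545)
T_A = V + ((C−V)·d_A)·d_A = V + 2.0774·d_A = (-24.1256,-16.5763)
T_B = V + ((C−V)·d_B)·d_B = V + 2.0774·d_B = (-26.6676,-13.5397)
sweep = 180° − θ = 35.2262°

center=(-20.6141,-11.0545) T_A=(-24.1256,-16.5763) T_B=(-26.6676,-13.5397) sweep=35.2262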